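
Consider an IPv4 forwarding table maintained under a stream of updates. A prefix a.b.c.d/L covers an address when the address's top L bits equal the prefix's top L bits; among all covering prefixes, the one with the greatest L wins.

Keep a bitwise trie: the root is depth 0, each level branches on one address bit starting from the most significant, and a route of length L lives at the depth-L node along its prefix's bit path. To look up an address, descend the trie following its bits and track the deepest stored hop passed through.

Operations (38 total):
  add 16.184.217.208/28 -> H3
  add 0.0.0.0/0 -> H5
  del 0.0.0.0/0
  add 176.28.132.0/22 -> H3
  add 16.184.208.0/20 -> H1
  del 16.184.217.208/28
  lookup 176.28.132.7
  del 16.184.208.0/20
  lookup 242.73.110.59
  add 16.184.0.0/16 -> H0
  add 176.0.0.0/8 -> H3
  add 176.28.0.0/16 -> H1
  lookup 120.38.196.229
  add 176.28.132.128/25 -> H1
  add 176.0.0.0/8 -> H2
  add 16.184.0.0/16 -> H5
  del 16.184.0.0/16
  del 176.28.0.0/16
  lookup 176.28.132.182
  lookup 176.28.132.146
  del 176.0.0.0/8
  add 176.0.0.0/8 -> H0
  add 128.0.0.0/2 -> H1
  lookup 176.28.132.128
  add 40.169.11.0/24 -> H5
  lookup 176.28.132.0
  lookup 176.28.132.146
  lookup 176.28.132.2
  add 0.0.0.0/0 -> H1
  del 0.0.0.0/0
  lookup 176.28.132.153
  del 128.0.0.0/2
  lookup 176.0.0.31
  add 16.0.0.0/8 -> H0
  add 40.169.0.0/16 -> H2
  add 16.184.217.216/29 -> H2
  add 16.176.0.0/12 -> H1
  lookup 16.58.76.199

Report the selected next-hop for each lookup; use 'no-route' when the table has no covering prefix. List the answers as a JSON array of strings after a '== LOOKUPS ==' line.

Trace:
  + 16.184.217.208/28 (H3) depth=28
  + 0.0.0.0/0 (H5) depth=0
  - 0.0.0.0/0 clear@0
  + 176.28.132.0/22 (H3) depth=22
  + 16.184.208.0/20 (H1) depth=20
  - 16.184.217.208/28 clear@28
  ? 176.28.132.7  path d0:-→d1:-→d2:-→d3:-→d4:-→d5:-→d6:-→d7:-→d8:-→d9:-→d10:-→d11:-→d12:-→d13:-→d14:-→d15:-→d16:-→d17:-→d18:-→d19:-→d20:-→d21:-→d22:H3  best=H3
  - 16.184.208.0/20 clear@20
  ? 242.73.110.59  path d0:-→d1:-  best=no-route
  + 16.184.0.0/16 (H0) depth=16
  + 176.0.0.0/8 (H3) depth=8
  + 176.28.0.0/16 (H1) depth=16
  ? 120.38.196.229  path d0:-→d1:-  best=no-route
  + 176.28.132.128/25 (H1) depth=25
  + 176.0.0.0/8 (H2) depth=8
  + 16.184.0.0/16 (H5) depth=16
  - 16.184.0.0/16 clear@16
  - 176.28.0.0/16 clear@16
  ? 176.28.132.182  path d0:-→d1:-→d2:-→d3:-→d4:-→d5:-→d6:-→d7:-→d8:H2→d9:-→d10:-→d11:-→d12:-→d13:-→d14:-→d15:-→d16:-→d17:-→d18:-→d19:-→d20:-→d21:-→d22:H3→d23:-→d24:-→d25:H1  best=H1
  ? 176.28.132.146  path d0:-→d1:-→d2:-→d3:-→d4:-→d5:-→d6:-→d7:-→d8:H2→d9:-→d10:-→d11:-→d12:-→d13:-→d14:-→d15:-→d16:-→d17:-→d18:-→d19:-→d20:-→d21:-→d22:H3→d23:-→d24:-→d25:H1  best=H1
  - 176.0.0.0/8 clear@8
  + 176.0.0.0/8 (H0) depth=8
  + 128.0.0.0/2 (H1) depth=2
  ? 176.28.132.128  path d0:-→d1:-→d2:H1→d3:-→d4:-→d5:-→d6:-→d7:-→d8:H0→d9:-→d10:-→d11:-→d12:-→d13:-→d14:-→d15:-→d16:-→d17:-→d18:-→d19:-→d20:-→d21:-→d22:H3→d23:-→d24:-→d25:H1  best=H1
  + 40.169.11.0/24 (H5) depth=24
  ? 176.28.132.0  path d0:-→d1:-→d2:H1→d3:-→d4:-→d5:-→d6:-→d7:-→d8:H0→d9:-→d10:-→d11:-→d12:-→d13:-→d14:-→d15:-→d16:-→d17:-→d18:-→d19:-→d20:-→d21:-→d22:H3→d23:-→d24:-  best=H3
  ? 176.28.132.146  path d0:-→d1:-→d2:H1→d3:-→d4:-→d5:-→d6:-→d7:-→d8:H0→d9:-→d10:-→d11:-→d12:-→d13:-→d14:-→d15:-→d16:-→d17:-→d18:-→d19:-→d20:-→d21:-→d22:H3→d23:-→d24:-→d25:H1  best=H1
  ? 176.28.132.2  path d0:-→d1:-→d2:H1→d3:-→d4:-→d5:-→d6:-→d7:-→d8:H0→d9:-→d10:-→d11:-→d12:-→d13:-→d14:-→d15:-→d16:-→d17:-→d18:-→d19:-→d20:-→d21:-→d22:H3→d23:-→d24:-  best=H3
  + 0.0.0.0/0 (H1) depth=0
  - 0.0.0.0/0 clear@0
  ? 176.28.132.153  path d0:-→d1:-→d2:H1→d3:-→d4:-→d5:-→d6:-→d7:-→d8:H0→d9:-→d10:-→d11:-→d12:-→d13:-→d14:-→d15:-→d16:-→d17:-→d18:-→d19:-→d20:-→d21:-→d22:H3→d23:-→d24:-→d25:H1  best=H1
  - 128.0.0.0/2 clear@2
  ? 176.0.0.31  path d0:-→d1:-→d2:-→d3:-→d4:-→d5:-→d6:-→d7:-→d8:H0→d9:-→d10:-→d11:-  best=H0
  + 16.0.0.0/8 (H0) depth=8
  + 40.169.0.0/16 (H2) depth=16
  + 16.184.217.216/29 (H2) depth=29
  + 16.176.0.0/12 (H1) depth=12
  ? 16.58.76.199  path d0:-→d1:-→d2:-→d3:-→d4:-→d5:-→d6:-→d7:-→d8:H0  best=H0

== LOOKUPS ==
["H3","no-route","no-route","H1","H1","H1","H3","H1","H3","H1","H0","H0"]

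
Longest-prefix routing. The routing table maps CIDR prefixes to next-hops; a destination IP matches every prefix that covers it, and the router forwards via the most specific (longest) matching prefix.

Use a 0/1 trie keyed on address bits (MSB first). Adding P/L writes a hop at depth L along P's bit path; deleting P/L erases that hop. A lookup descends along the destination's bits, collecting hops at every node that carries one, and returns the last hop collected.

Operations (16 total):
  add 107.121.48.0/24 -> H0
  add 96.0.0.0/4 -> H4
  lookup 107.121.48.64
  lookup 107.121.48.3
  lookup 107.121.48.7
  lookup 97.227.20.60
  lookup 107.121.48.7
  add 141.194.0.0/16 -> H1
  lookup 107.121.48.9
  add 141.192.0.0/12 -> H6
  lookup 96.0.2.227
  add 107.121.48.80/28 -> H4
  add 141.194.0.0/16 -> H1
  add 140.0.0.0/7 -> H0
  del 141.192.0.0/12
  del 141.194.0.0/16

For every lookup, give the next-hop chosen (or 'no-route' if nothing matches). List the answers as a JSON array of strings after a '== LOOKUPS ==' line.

Process each operation:
  + 107.121.48.0/24 (H0) depth=24
  + 96.0.0.0/4 (H4) depth=4
  lookup 107.121.48.64: bits 011010110111100100110000 walk d0:-→d1:-→d2:-→d3:-→d4:H4→d5:-→d6:-→d7:-→d8:-→d9:-→d10:-→d11:-→d12:-→d13:-→d14:-→d15:-→d16:-→d17:-→d18:-→d19:-→d20:-→d21:-→d22:-→d23:-→d24:H0 -> H0
  lookup 107.121.48.3: bits 011010110111100100110000 walk d0:-→d1:-→d2:-→d3:-→d4:H4→d5:-→d6:-→d7:-→d8:-→d9:-→d10:-→d11:-→d12:-→d13:-→d14:-→d15:-→d16:-→d17:-→d18:-→d19:-→d20:-→d21:-→d22:-→d23:-→d24:H0 -> H0
  lookup 107.121.48.7: bits 011010110111100100110000 walk d0:-→d1:-→d2:-→d3:-→d4:H4→d5:-→d6:-→d7:-→d8:-→d9:-→d10:-→d11:-→d12:-→d13:-→d14:-→d15:-→d16:-→d17:-→d18:-→d19:-→d20:-→d21:-→d22:-→d23:-→d24:H0 -> H0
  lookup 97.227.20.60: bits 0110 walk d0:-→d1:-→d2:-→d3:-→d4:H4 -> H4
  lookup 107.121.48.7: bits 011010110111100100110000 walk d0:-→d1:-→d2:-→d3:-→d4:H4→d5:-→d6:-→d7:-→d8:-→d9:-→d10:-→d11:-→d12:-→d13:-→d14:-→d15:-→d16:-→d17:-→d18:-→d19:-→d20:-→d21:-→d22:-→d23:-→d24:H0 -> H0
  + 141.194.0.0/16 (H1) depth=16
  lookup 107.121.48.9: bits 011010110111100100110000 walk d0:-→d1:-→d2:-→d3:-→d4:H4→d5:-→d6:-→d7:-→d8:-→d9:-→d10:-→d11:-→d12:-→d13:-→d14:-→d15:-→d16:-→d17:-→d18:-→d19:-→d20:-→d21:-→d22:-→d23:-→d24:H0 -> H0
  + 141.192.0.0/12 (H6) depth=12
  lookup 96.0.2.227: bits 0110 walk d0:-→d1:-→d2:-→d3:-→d4:H4 -> H4
  + 107.121.48.80/28 (H4) depth=28
  + 141.194.0.0/16 (H1) depth=16
  + 140.0.0.0/7 (H0) depth=7
  - 141.192.0.0/12 clear@12
  - 141.194.0.0/16 clear@16

== LOOKUPS ==
["H0","H0","H0","H4","H0","H0","H4"]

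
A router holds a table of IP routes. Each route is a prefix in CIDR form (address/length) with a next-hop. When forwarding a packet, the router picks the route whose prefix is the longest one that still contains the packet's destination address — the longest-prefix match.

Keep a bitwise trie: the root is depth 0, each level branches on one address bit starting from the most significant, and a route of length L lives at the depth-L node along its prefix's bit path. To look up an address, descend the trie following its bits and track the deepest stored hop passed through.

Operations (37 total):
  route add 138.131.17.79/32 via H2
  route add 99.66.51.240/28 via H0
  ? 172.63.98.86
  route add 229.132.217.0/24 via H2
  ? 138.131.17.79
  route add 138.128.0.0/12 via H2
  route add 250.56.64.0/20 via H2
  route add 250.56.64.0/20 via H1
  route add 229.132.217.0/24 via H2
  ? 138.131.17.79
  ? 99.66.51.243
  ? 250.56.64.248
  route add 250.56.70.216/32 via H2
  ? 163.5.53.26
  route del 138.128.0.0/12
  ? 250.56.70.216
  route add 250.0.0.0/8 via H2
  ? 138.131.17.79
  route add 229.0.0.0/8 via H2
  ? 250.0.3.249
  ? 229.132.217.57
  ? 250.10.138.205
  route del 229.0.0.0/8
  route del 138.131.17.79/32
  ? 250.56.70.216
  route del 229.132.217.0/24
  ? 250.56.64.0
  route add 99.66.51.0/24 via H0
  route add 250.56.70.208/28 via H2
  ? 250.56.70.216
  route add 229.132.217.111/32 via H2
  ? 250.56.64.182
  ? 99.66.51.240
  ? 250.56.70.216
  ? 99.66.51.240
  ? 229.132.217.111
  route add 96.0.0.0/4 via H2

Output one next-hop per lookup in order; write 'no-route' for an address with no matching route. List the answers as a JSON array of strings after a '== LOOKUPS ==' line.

Apply in order:
  + 138.131.17.79/32 (H2) depth=32
  + 99.66.51.240/28 (H0) depth=28
  ? 172.63.98.86  path d0:-→d1:-→d2:-  best=no-route
  + 229.132.217.0/24 (H2) depth=24
  ? 138.131.17.79  path d0:-→d1:-→d2:-→d3:-→d4:-→d5:-→d6:-→d7:-→d8:-→d9:-→d10:-→d11:-→d12:-→d13:-→d14:-→d15:-→d16:-→d17:-→d18:-→d19:-→d20:-→d21:-→d22:-→d23:-→d24:-→d25:-→d26:-→d27:-→d28:-→d29:-→d30:-→d31:-→d32:H2  best=H2
  + 138.128.0.0/12 (H2) depth=12
  + 250.56.64.0/20 (H2) depth=20
  + 250.56.64.0/20 (H1) depth=20
  + 229.132.217.0/24 (H2) depth=24
  ? 138.131.17.79  path d0:-→d1:-→d2:-→d3:-→d4:-→d5:-→d6:-→d7:-→d8:-→d9:-→d10:-→d11:-→d12:H2→d13:-→d14:-→d15:-→d16:-→d17:-→d18:-→d19:-→d20:-→d21:-→d22:-→d23:-→d24:-→d25:-→d26:-→d27:-→d28:-→d29:-→d30:-→d31:-→d32:H2  best=H2
  ? 99.66.51.243  path d0:-→d1:-→d2:-→d3:-→d4:-→d5:-→d6:-→d7:-→d8:-→d9:-→d10:-→d11:-→d12:-→d13:-→d14:-→d15:-→d16:-→d17:-→d18:-→d19:-→d20:-→d21:-→d22:-→d23:-→d24:-→d25:-→d26:-→d27:-→d28:H0  best=H0
  ? 250.56.64.248  path d0:-→d1:-→d2:-→d3:-→d4:-→d5:-→d6:-→d7:-→d8:-→d9:-→d10:-→d11:-→d12:-→d13:-→d14:-→d15:-→d16:-→d17:-→d18:-→d19:-→d20:H1  best=H1
  + 250.56.70.216/32 (H2) depth=32
  ? 163.5.53.26  path d0:-→d1:-→d2:-  best=no-route
  - 138.128.0.0/12 clear@12
  ? 250.56.70.216  path d0:-→d1:-→d2:-→d3:-→d4:-→d5:-→d6:-→d7:-→d8:-→d9:-→d10:-→d11:-→d12:-→d13:-→d14:-→d15:-→d16:-→d17:-→d18:-→d19:-→d20:H1→d21:-→d22:-→d23:-→d24:-→d25:-→d26:-→d27:-→d28:-→d29:-→d30:-→d31:-→d32:H2  best=H2
  + 250.0.0.0/8 (H2) depth=8
  ? 138.131.17.79  path d0:-→d1:-→d2:-→d3:-→d4:-→d5:-→d6:-→d7:-→d8:-→d9:-→d10:-→d11:-→d12:-→d13:-→d14:-→d15:-→d16:-→d17:-→d18:-→d19:-→d20:-→d21:-→d22:-→d23:-→d24:-→d25:-→d26:-→d27:-→d28:-→d29:-→d30:-→d31:-→d32:H2  best=H2
  + 229.0.0.0/8 (H2) depth=8
  ? 250.0.3.249  path d0:-→d1:-→d2:-→d3:-→d4:-→d5:-→d6:-→d7:-→d8:H2→d9:-→d10:-  best=H2
  ? 229.132.217.57  path d0:-→d1:-→d2:-→d3:-→d4:-→d5:-→d6:-→d7:-→d8:H2→d9:-→d10:-→d11:-→d12:-→d13:-→d14:-→d15:-→d16:-→d17:-→d18:-→d19:-→d20:-→d21:-→d22:-→d23:-→d24:H2  best=H2
  ? 250.10.138.205  path d0:-→d1:-→d2:-→d3:-→d4:-→d5:-→d6:-→d7:-→d8:H2→d9:-→d10:-  best=H2
  - 229.0.0.0/8 clear@8
  - 138.131.17.79/32 clear@32
  ? 250.56.70.216  path d0:-→d1:-→d2:-→d3:-→d4:-→d5:-→d6:-→d7:-→d8:H2→d9:-→d10:-→d11:-→d12:-→d13:-→d14:-→d15:-→d16:-→d17:-→d18:-→d19:-→d20:H1→d21:-→d22:-→d23:-→d24:-→d25:-→d26:-→d27:-→d28:-→d29:-→d30:-→d31:-→d32:H2  best=H2
  - 229.132.217.0/24 clear@24
  ? 250.56.64.0  path d0:-→d1:-→d2:-→d3:-→d4:-→d5:-→d6:-→d7:-→d8:H2→d9:-→d10:-→d11:-→d12:-→d13:-→d14:-→d15:-→d16:-→d17:-→d18:-→d19:-→d20:H1→d21:-  best=H1
  + 99.66.51.0/24 (H0) depth=24
  + 250.56.70.208/28 (H2) depth=28
  ? 250.56.70.216  path d0:-→d1:-→d2:-→d3:-→d4:-→d5:-→d6:-→d7:-→d8:H2→d9:-→d10:-→d11:-→d12:-→d13:-→d14:-→d15:-→d16:-→d17:-→d18:-→d19:-→d20:H1→d21:-→d22:-→d23:-→d24:-→d25:-→d26:-→d27:-→d28:H2→d29:-→d30:-→d31:-→d32:H2  best=H2
  + 229.132.217.111/32 (H2) depth=32
  ? 250.56.64.182  path d0:-→d1:-→d2:-→d3:-→d4:-→d5:-→d6:-→d7:-→d8:H2→d9:-→d10:-→d11:-→d12:-→d13:-→d14:-→d15:-→d16:-→d17:-→d18:-→d19:-→d20:H1→d21:-  best=H1
  ? 99.66.51.240  path d0:-→d1:-→d2:-→d3:-→d4:-→d5:-→d6:-→d7:-→d8:-→d9:-→d10:-→d11:-→d12:-→d13:-→d14:-→d15:-→d16:-→d17:-→d18:-→d19:-→d20:-→d21:-→d22:-→d23:-→d24:H0→d25:-→d26:-→d27:-→d28:H0  best=H0
  ? 250.56.70.216  path d0:-→d1:-→d2:-→d3:-→d4:-→d5:-→d6:-→d7:-→d8:H2→d9:-→d10:-→d11:-→d12:-→d13:-→d14:-→d15:-→d16:-→d17:-→d18:-→d19:-→d20:H1→d21:-→d22:-→d23:-→d24:-→d25:-→d26:-→d27:-→d28:H2→d29:-→d30:-→d31:-→d32:H2  best=H2
  ? 99.66.51.240  path d0:-→d1:-→d2:-→d3:-→d4:-→d5:-→d6:-→d7:-→d8:-→d9:-→d10:-→d11:-→d12:-→d13:-→d14:-→d15:-→d16:-→d17:-→d18:-→d19:-→d20:-→d21:-→d22:-→d23:-→d24:H0→d25:-→d26:-→d27:-→d28:H0  best=H0
  ? 229.132.217.111  path d0:-→d1:-→d2:-→d3:-→d4:-→d5:-→d6:-→d7:-→d8:-→d9:-→d10:-→d11:-→d12:-→d13:-→d14:-→d15:-→d16:-→d17:-→d18:-→d19:-→d20:-→d21:-→d22:-→d23:-→d24:-→d25:-→d26:-→d27:-→d28:-→d29:-→d30:-→d31:-→d32:H2  best=H2
  + 96.0.0.0/4 (H2) depth=4

== LOOKUPS ==
["no-route","H2","H2","H0","H1","no-route","H2","H2","H2","H2","H2","H2","H1","H2","H1","H0","H2","H0","H2"]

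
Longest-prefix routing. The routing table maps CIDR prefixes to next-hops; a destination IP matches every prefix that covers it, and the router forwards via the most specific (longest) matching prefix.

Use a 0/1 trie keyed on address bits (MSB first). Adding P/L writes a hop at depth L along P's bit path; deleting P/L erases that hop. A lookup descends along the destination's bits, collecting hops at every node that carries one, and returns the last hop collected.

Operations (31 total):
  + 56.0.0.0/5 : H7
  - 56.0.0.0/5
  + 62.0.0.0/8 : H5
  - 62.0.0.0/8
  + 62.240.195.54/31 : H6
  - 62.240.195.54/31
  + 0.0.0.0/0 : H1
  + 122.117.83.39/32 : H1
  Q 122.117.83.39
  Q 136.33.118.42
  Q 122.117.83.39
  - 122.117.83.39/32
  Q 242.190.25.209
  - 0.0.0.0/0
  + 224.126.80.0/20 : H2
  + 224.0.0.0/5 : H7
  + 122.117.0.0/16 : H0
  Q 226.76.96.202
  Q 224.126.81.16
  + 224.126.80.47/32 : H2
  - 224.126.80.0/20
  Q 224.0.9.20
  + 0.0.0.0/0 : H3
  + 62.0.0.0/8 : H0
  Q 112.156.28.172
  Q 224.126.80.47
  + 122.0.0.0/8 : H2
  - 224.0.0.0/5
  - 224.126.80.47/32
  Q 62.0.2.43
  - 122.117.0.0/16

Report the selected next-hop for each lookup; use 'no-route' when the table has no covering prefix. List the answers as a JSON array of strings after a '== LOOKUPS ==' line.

Apply in order:
  + 56.0.0.0/5 (H7) depth=5
  del 56.0.0.0/5 (clear depth 5)
  + 62.0.0.0/8 (H5) depth=8
  del 62.0.0.0/8 (clear depth 8)
  + 62.240.195.54/31 (H6) depth=31
  del 62.240.195.54/31 (clear depth 31)
  + 0.0.0.0/0 (H1) depth=0
  + 122.117.83.39/32 (H1) depth=32
  lookup 122.117.83.39: bits 01111010011101010101001100100111 walk d0:H1→d1:-→d2:-→d3:-→d4:-→d5:-→d6:-→d7:-→d8:-→d9:-→d10:-→d11:-→d12:-→d13:-→d14:-→d15:-→d16:-→d17:-→d18:-→d19:-→d20:-→d21:-→d22:-→d23:-→d24:-→d25:-→d26:-→d27:-→d28:-→d29:-→d30:-→d31:-→d32:H1 -> H1
  lookup 136.33.118.42: bits ε walk d0:H1 -> H1
  lookup 122.117.83.39: bits 01111010011101010101001100100111 walk d0:H1→d1:-→d2:-→d3:-→d4:-→d5:-→d6:-→d7:-→d8:-→d9:-→d10:-→d11:-→d12:-→d13:-→d14:-→d15:-→d16:-→d17:-→d18:-→d19:-→d20:-→d21:-→d22:-→d23:-→d24:-→d25:-→d26:-→d27:-→d28:-→d29:-→d30:-→d31:-→d32:H1 -> H1
  del 122.117.83.39/32 (clear depth 32)
  lookup 242.190.25.209: bits ε walk d0:H1 -> H1
  del 0.0.0.0/0 (clear depth 0)
  + 224.126.80.0/20 (H2) depth=20
  + 224.0.0.0/5 (H7) depth=5
  + 122.117.0.0/16 (H0) depth=16
  lookup 226.76.96.202: bits 111000 walk d0:-→d1:-→d2:-→d3:-→d4:-→d5:H7→d6:- -> H7
  lookup 224.126.81.16: bits 11100000011111100101 walk d0:-→d1:-→d2:-→d3:-→d4:-→d5:H7→d6:-→d7:-→d8:-→d9:-→d10:-→d11:-→d12:-→d13:-→d14:-→d15:-→d16:-→d17:-→d18:-→d19:-→d20:H2 -> H2
  + 224.126.80.47/32 (H2) depth=32
  del 224.126.80.0/20 (clear depth 20)
  lookup 224.0.9.20: bits 111000000 walk d0:-→d1:-→d2:-→d3:-→d4:-→d5:H7→d6:-→d7:-→d8:-→d9:- -> H7
  + 0.0.0.0/0 (H3) depth=0
  + 62.0.0.0/8 (H0) depth=8
  lookup 112.156.28.172: bits 0111 walk d0:H3→d1:-→d2:-→d3:-→d4:- -> H3
  lookup 224.126.80.47: bits 11100000011111100101000000101111 walk d0:H3→d1:-→d2:-→d3:-→d4:-→d5:H7→d6:-→d7:-→d8:-→d9:-→d10:-→d11:-→d12:-→d13:-→d14:-→d15:-→d16:-→d17:-→d18:-→d19:-→d20:-→d21:-→d22:-→d23:-→d24:-→d25:-→d26:-→d27:-→d28:-→d29:-→d30:-→d31:-→d32:H2 -> H2
  + 122.0.0.0/8 (H2) depth=8
  del 224.0.0.0/5 (clear depth 5)
  del 224.126.80.47/32 (clear depth 32)
  lookup 62.0.2.43: bits 00111110 walk d0:H3→d1:-→d2:-→d3:-→d4:-→d5:-→d6:-→d7:-→d8:H0 -> H0
  del 122.117.0.0/16 (clear depth 16)

== LOOKUPS ==
["H1","H1","H1","H1","H7","H2","H7","H3","H2","H0"]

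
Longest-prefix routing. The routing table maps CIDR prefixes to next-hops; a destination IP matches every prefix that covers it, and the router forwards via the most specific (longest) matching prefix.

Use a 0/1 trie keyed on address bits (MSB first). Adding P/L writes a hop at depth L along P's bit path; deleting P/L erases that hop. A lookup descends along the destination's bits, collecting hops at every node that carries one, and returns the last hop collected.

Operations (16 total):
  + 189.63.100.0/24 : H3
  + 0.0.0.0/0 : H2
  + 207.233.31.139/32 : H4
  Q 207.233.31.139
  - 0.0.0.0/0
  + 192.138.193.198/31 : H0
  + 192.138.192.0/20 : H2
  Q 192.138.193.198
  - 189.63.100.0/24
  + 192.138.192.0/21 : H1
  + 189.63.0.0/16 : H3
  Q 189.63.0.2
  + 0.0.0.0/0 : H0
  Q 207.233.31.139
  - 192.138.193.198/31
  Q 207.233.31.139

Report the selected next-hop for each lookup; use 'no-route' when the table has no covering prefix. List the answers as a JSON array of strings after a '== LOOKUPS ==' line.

Trace:
  + 189.63.100.0/24 (H3) depth=24
  + 0.0.0.0/0 (H2) depth=0
  + 207.233.31.139/32 (H4) depth=32
  Q 207.233.31.139: descend 11001111111010010001111110001011 ; hops seen [H2,H4] ; pick H4
  del 0.0.0.0/0 (clear depth 0)
  + 192.138.193.198/31 (H0) depth=31
  + 192.138.192.0/20 (H2) depth=20
  Q 192.138.193.198: descend 1100000010001010110000011100011 ; hops seen [H2,H0] ; pick H0
  del 189.63.100.0/24 (clear depth 24)
  + 192.138.192.0/21 (H1) depth=21
  + 189.63.0.0/16 (H3) depth=16
  Q 189.63.0.2: descend 10111101001111110 ; hops seen [H3] ; pick H3
  + 0.0.0.0/0 (H0) depth=0
  Q 207.233.31.139: descend 11001111111010010001111110001011 ; hops seen [H0,H4] ; pick H4
  del 192.138.193.198/31 (clear depth 31)
  Q 207.233.31.139: descend 11001111111010010001111110001011 ; hops seen [H0,H4] ; pick H4

== LOOKUPS ==
["H4","H0","H3","H4","H4"]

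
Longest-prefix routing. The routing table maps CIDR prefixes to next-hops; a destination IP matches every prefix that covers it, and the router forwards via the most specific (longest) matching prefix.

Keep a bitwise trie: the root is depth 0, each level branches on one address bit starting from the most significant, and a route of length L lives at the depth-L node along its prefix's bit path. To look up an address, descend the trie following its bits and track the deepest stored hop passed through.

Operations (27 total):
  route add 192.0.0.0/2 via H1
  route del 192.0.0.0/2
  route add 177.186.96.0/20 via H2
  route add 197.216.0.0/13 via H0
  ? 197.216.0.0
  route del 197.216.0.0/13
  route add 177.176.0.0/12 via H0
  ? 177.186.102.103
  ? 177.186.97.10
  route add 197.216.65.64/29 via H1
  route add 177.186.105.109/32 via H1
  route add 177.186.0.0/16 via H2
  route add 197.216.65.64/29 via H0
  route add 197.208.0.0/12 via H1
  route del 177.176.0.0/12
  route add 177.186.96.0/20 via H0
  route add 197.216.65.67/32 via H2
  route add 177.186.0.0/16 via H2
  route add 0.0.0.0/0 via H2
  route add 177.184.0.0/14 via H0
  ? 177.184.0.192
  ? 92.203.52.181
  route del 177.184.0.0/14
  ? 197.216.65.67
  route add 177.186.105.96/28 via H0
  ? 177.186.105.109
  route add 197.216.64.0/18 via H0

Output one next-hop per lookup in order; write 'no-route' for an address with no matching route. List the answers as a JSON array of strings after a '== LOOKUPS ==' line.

Trace:
  + 192.0.0.0/2 (H1) depth=2
  del 192.0.0.0/2 (clear depth 2)
  + 177.186.96.0/20 (H2) depth=20
  + 197.216.0.0/13 (H0) depth=13
  Q 197.216.0.0: descend 1100010111011 ; hops seen [H0] ; pick H0
  del 197.216.0.0/13 (clear depth 13)
  + 177.176.0.0/12 (H0) depth=12
  Q 177.186.102.103: descend 10110001101110100110 ; hops seen [H0,H2] ; pick H2
  Q 177.186.97.10: descend 10110001101110100110 ; hops seen [H0,H2] ; pick H2
  + 197.216.65.64/29 (H1) depth=29
  + 177.186.105.109/32 (H1) depth=32
  + 177.186.0.0/16 (H2) depth=16
  + 197.216.65.64/29 (H0) depth=29
  + 197.208.0.0/12 (H1) depth=12
  del 177.176.0.0/12 (clear depth 12)
  + 177.186.96.0/20 (H0) depth=20
  + 197.216.65.67/32 (H2) depth=32
  + 177.186.0.0/16 (H2) depth=16
  + 0.0.0.0/0 (H2) depth=0
  + 177.184.0.0/14 (H0) depth=14
  Q 177.184.0.192: descend 10110001101110 ; hops seen [H2,H0] ; pick H0
  Q 92.203.52.181: descend ε ; hops seen [H2] ; pick H2
  del 177.184.0.0/14 (clear depth 14)
  Q 197.216.65.67: descend 11000101110110000100000101000011 ; hops seen [H2,H1,H0,H2] ; pick H2
  + 177.186.105.96/28 (H0) depth=28
  Q 177.186.105.109: descend 10110001101110100110100101101101 ; hops seen [H2,H2,H0,H0,H1] ; pick H1
  + 197.216.64.0/18 (H0) depth=18

== LOOKUPS ==
["H0","H2","H2","H0","H2","H2","H1"]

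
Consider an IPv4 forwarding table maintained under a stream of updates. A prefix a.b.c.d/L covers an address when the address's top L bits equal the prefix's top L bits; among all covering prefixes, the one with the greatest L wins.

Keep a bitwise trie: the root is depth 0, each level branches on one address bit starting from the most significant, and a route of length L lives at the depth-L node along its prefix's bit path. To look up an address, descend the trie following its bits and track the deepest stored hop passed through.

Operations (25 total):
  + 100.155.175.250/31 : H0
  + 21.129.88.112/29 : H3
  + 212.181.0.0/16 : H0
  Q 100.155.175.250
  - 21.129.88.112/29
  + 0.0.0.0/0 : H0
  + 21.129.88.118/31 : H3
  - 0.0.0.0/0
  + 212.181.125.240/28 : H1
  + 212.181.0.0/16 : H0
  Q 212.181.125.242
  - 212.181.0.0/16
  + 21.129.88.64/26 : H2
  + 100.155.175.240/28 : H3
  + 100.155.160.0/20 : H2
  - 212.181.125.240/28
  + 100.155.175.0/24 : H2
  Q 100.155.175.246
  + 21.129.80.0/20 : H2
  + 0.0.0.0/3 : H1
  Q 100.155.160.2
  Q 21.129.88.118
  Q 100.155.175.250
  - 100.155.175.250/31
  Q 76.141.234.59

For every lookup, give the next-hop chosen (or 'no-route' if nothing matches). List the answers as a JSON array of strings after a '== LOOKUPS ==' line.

Trace:
  + 100.155.175.250/31 (H0) depth=31
  + 21.129.88.112/29 (H3) depth=29
  + 212.181.0.0/16 (H0) depth=16
  Q 100.155.175.250: descend 0110010010011011101011111111101 ; hops seen [H0] ; pick H0
  - 21.129.88.112/29 clear@29
  + 0.0.0.0/0 (H0) depth=0
  + 21.129.88.118/31 (H3) depth=31
  - 0.0.0.0/0 clear@0
  + 212.181.125.240/28 (H1) depth=28
  + 212.181.0.0/16 (H0) depth=16
  Q 212.181.125.242: descend 1101010010110101011111011111 ; hops seen [H0,H1] ; pick H1
  - 212.181.0.0/16 clear@16
  + 21.129.88.64/26 (H2) depth=26
  + 100.155.175.240/28 (H3) depth=28
  + 100.155.160.0/20 (H2) depth=20
  - 212.181.125.240/28 clear@28
  + 100.155.175.0/24 (H2) depth=24
  Q 100.155.175.246: descend 0110010010011011101011111111 ; hops seen [H2,H2,H3] ; pick H3
  + 21.129.80.0/20 (H2) depth=20
  + 0.0.0.0/3 (H1) depth=3
  Q 100.155.160.2: descend 01100100100110111010 ; hops seen [H2] ; pick H2
  Q 21.129.88.118: descend 0001010110000001010110000111011 ; hops seen [H1,H2,H2,H3] ; pick H3
  Q 100.155.175.250: descend 0110010010011011101011111111101 ; hops seen [H2,H2,H3,H0] ; pick H0
  - 100.155.175.250/31 clear@31
  Q 76.141.234.59: descend 01 ; hops seen [∅] ; pick no-route

== LOOKUPS ==
["H0","H1","H3","H2","H3","H0","no-route"]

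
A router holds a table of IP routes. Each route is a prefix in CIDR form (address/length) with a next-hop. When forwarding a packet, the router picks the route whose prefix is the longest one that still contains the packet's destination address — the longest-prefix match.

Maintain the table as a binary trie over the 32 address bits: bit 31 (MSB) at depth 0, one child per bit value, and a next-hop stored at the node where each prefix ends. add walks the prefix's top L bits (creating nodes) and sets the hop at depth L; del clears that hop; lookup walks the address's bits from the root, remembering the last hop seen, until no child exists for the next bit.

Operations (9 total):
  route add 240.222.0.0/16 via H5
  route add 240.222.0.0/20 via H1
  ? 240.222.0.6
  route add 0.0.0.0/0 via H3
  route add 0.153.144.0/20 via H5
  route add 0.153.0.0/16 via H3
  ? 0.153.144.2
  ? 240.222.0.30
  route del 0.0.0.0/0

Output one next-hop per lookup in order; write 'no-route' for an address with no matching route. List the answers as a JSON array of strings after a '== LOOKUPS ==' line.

Trace:
  + 240.222.0.0/16 (H5) depth=16
  + 240.222.0.0/20 (H1) depth=20
  ? 240.222.0.6  path d0:-→d1:-→d2:-→d3:-→d4:-→d5:-→d6:-→d7:-→d8:-→d9:-→d10:-→d11:-→d12:-→d13:-→d14:-→d15:-→d16:H5→d17:-→d18:-→d19:-→d20:H1  best=H1
  + 0.0.0.0/0 (H3) depth=0
  + 0.153.144.0/20 (H5) depth=20
  + 0.153.0.0/16 (H3) depth=16
  ? 0.153.144.2  path d0:H3→d1:-→d2:-→d3:-→d4:-→d5:-→d6:-→d7:-→d8:-→d9:-→d10:-→d11:-→d12:-→d13:-→d14:-→d15:-→d16:H3→d17:-→d18:-→d19:-→d20:H5  best=H5
  ? 240.222.0.30  path d0:H3→d1:-→d2:-→d3:-→d4:-→d5:-→d6:-→d7:-→d8:-→d9:-→d10:-→d11:-→d12:-→d13:-→d14:-→d15:-→d16:H5→d17:-→d18:-→d19:-→d20:H1  best=H1
  del 0.0.0.0/0 (clear depth 0)

== LOOKUPS ==
["H1","H5","H1"]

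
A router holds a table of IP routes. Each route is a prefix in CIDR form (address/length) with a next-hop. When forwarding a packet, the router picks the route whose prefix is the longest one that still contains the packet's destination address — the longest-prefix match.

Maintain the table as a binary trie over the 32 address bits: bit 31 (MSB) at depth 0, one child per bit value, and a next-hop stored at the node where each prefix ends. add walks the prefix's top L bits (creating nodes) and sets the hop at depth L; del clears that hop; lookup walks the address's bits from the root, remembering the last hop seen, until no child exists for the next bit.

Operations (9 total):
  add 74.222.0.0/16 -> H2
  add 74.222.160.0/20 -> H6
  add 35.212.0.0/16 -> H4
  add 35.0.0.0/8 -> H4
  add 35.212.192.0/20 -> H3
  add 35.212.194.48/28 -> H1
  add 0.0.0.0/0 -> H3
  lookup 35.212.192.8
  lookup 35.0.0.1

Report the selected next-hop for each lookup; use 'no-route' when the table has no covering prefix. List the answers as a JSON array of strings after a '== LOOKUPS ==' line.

Process each operation:
  + 74.222.0.0/16 (H2) depth=16
  + 74.222.160.0/20 (H6) depth=20
  + 35.212.0.0/16 (H4) depth=16
  + 35.0.0.0/8 (H4) depth=8
  + 35.212.192.0/20 (H3) depth=20
  + 35.212.194.48/28 (H1) depth=28
  + 0.0.0.0/0 (H3) depth=0
  Q 35.212.192.8: descend 0010001111010100110000 ; hops seen [H3,H4,H4,H3] ; pick H3
  Q 35.0.0.1: descend 00100011 ; hops seen [H3,H4] ; pick H4

== LOOKUPS ==
["H3","H4"]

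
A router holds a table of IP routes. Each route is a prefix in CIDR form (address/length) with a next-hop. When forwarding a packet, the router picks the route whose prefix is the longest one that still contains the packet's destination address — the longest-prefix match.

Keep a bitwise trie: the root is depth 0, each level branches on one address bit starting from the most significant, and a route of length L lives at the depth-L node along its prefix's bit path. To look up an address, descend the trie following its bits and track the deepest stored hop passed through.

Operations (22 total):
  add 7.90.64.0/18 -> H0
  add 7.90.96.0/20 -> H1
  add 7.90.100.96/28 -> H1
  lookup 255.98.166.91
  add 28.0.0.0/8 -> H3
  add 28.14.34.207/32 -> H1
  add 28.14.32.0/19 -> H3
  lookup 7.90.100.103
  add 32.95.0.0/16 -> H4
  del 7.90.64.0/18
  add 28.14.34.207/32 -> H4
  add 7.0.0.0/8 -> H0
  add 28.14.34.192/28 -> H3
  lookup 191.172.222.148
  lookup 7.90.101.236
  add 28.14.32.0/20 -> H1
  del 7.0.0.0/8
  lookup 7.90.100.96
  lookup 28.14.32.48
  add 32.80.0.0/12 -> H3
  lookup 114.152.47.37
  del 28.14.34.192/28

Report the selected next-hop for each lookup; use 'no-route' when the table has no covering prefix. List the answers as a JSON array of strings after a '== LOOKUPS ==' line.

Trace:
  + 7.90.64.0/18 (H0) depth=18
  + 7.90.96.0/20 (H1) depth=20
  + 7.90.100.96/28 (H1) depth=28
  lookup 255.98.166.91: bits ε walk d0:- -> no-route
  + 28.0.0.0/8 (H3) depth=8
  + 28.14.34.207/32 (H1) depth=32
  + 28.14.32.0/19 (H3) depth=19
  lookup 7.90.100.103: bits 0000011101011010011001000110 walk d0:-→d1:-→d2:-→d3:-→d4:-→d5:-→d6:-→d7:-→d8:-→d9:-→d10:-→d11:-→d12:-→d13:-→d14:-→d15:-→d16:-→d17:-→d18:H0→d19:-→d20:H1→d21:-→d22:-→d23:-→d24:-→d25:-→d26:-→d27:-→d28:H1 -> H1
  + 32.95.0.0/16 (H4) depth=16
  - 7.90.64.0/18 clear@18
  + 28.14.34.207/32 (H4) depth=32
  + 7.0.0.0/8 (H0) depth=8
  + 28.14.34.192/28 (H3) depth=28
  lookup 191.172.222.148: bits ε walk d0:- -> no-route
  lookup 7.90.101.236: bits 00000111010110100110010 walk d0:-→d1:-→d2:-→d3:-→d4:-→d5:-→d6:-→d7:-→d8:H0→d9:-→d10:-→d11:-→d12:-→d13:-→d14:-→d15:-→d16:-→d17:-→d18:-→d19:-→d20:H1→d21:-→d22:-→d23:- -> H1
  + 28.14.32.0/20 (H1) depth=20
  - 7.0.0.0/8 clear@8
  lookup 7.90.100.96: bits 0000011101011010011001000110 walk d0:-→d1:-→d2:-→d3:-→d4:-→d5:-→d6:-→d7:-→d8:-→d9:-→d10:-→d11:-→d12:-→d13:-→d14:-→d15:-→d16:-→d17:-→d18:-→d19:-→d20:H1→d21:-→d22:-→d23:-→d24:-→d25:-→d26:-→d27:-→d28:H1 -> H1
  lookup 28.14.32.48: bits 0001110000001110001000 walk d0:-→d1:-→d2:-→d3:-→d4:-→d5:-→d6:-→d7:-→d8:H3→d9:-→d10:-→d11:-→d12:-→d13:-→d14:-→d15:-→d16:-→d17:-→d18:-→d19:H3→d20:H1→d21:-→d22:- -> H1
  + 32.80.0.0/12 (H3) depth=12
  lookup 114.152.47.37: bits 0 walk d0:-→d1:- -> no-route
  - 28.14.34.192/28 clear@28

== LOOKUPS ==
["no-route","H1","no-route","H1","H1","H1","no-route"]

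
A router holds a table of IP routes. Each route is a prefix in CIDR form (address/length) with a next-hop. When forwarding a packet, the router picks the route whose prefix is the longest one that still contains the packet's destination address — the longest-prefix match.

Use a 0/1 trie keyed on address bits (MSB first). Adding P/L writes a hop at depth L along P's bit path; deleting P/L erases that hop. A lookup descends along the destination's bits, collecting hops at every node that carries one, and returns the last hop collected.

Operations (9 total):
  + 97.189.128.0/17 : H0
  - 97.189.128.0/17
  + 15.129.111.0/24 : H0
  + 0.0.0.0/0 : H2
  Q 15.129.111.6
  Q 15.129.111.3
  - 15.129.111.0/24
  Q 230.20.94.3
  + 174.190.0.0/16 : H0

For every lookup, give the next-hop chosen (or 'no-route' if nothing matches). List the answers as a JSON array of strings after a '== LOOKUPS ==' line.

Apply in order:
  + 97.189.128.0/17 (H0) depth=17
  del 97.189.128.0/17 (clear depth 17)
  + 15.129.111.0/24 (H0) depth=24
  + 0.0.0.0/0 (H2) depth=0
  lookup 15.129.111.6: bits 000011111000000101101111 walk d0:H2→d1:-→d2:-→d3:-→d4:-→d5:-→d6:-→d7:-→d8:-→d9:-→d10:-→d11:-→d12:-→d13:-→d14:-→d15:-→d16:-→d17:-→d18:-→d19:-→d20:-→d21:-→d22:-→d23:-→d24:H0 -> H0
  lookup 15.129.111.3: bits 000011111000000101101111 walk d0:H2→d1:-→d2:-→d3:-→d4:-→d5:-→d6:-→d7:-→d8:-→d9:-→d10:-→d11:-→d12:-→d13:-→d14:-→d15:-→d16:-→d17:-→d18:-→d19:-→d20:-→d21:-→d22:-→d23:-→d24:H0 -> H0
  del 15.129.111.0/24 (clear depth 24)
  lookup 230.20.94.3: bits ε walk d0:H2 -> H2
  + 174.190.0.0/16 (H0) depth=16

== LOOKUPS ==
["H0","H0","H2"]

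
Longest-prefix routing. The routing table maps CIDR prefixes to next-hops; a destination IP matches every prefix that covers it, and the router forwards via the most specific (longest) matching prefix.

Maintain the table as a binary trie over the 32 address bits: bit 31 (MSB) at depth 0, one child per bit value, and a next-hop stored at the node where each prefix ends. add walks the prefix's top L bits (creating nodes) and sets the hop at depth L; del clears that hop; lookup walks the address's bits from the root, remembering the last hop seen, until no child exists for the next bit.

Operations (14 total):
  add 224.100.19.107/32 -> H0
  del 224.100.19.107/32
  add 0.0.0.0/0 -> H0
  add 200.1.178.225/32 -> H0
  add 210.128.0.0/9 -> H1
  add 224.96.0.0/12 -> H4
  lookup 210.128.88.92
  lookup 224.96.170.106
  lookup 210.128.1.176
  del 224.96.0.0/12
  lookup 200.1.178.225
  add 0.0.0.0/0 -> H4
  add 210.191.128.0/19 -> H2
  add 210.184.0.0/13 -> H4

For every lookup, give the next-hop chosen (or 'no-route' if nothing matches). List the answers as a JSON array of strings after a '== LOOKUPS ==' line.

Apply in order:
  add 224.100.19.107/32 -> H0 at depth 32
  del 224.100.19.107/32 (clear depth 32)
  add 0.0.0.0/0 -> H0 at depth 0
  add 200.1.178.225/32 -> H0 at depth 32
  add 210.128.0.0/9 -> H1 at depth 9
  add 224.96.0.0/12 -> H4 at depth 12
  lookup 210.128.88.92: bits 110100101 walk d0:H0→d1:-→d2:-→d3:-→d4:-→d5:-→d6:-→d7:-→d8:-→d9:H1 -> H1
  lookup 224.96.170.106: bits 1110000001100 walk d0:H0→d1:-→d2:-→d3:-→d4:-→d5:-→d6:-→d7:-→d8:-→d9:-→d10:-→d11:-→d12:H4→d13:- -> H4
  lookup 210.128.1.176: bits 110100101 walk d0:H0→d1:-→d2:-→d3:-→d4:-→d5:-→d6:-→d7:-→d8:-→d9:H1 -> H1
  del 224.96.0.0/12 (clear depth 12)
  lookup 200.1.178.225: bits 11001000000000011011001011100001 walk d0:H0→d1:-→d2:-→d3:-→d4:-→d5:-→d6:-→d7:-→d8:-→d9:-→d10:-→d11:-→d12:-→d13:-→d14:-→d15:-→d16:-→d17:-→d18:-→d19:-→d20:-→d21:-→d22:-→d23:-→d24:-→d25:-→d26:-→d27:-→d28:-→d29:-→d30:-→d31:-→d32:H0 -> H0
  add 0.0.0.0/0 -> H4 at depth 0
  add 210.191.128.0/19 -> H2 at depth 19
  add 210.184.0.0/13 -> H4 at depth 13

== LOOKUPS ==
["H1","H4","H1","H0"]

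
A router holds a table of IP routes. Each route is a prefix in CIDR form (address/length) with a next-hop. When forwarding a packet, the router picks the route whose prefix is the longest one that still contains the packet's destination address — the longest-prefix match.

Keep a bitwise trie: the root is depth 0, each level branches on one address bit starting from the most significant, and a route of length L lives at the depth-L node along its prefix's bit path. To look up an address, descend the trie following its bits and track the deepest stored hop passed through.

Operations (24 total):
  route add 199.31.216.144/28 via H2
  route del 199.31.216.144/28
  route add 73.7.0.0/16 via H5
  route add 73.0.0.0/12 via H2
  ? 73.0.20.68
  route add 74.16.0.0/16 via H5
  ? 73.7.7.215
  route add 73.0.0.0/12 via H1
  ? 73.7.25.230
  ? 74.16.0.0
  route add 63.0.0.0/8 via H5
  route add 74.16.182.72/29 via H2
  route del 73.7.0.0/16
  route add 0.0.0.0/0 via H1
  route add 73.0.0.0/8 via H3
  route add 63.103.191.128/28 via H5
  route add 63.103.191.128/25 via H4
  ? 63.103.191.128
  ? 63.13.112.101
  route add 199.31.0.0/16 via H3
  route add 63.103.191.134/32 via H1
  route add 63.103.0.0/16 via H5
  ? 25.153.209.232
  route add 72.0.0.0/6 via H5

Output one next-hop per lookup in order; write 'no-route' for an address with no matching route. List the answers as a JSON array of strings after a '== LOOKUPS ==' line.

Process each operation:
  + 199.31.216.144/28 (H2) depth=28
  - 199.31.216.144/28 clear@28
  + 73.7.0.0/16 (H5) depth=16
  + 73.0.0.0/12 (H2) depth=12
  Q 73.0.20.68: descend 0100100100000 ; hops seen [H2] ; pick H2
  + 74.16.0.0/16 (H5) depth=16
  Q 73.7.7.215: descend 0100100100000111 ; hops seen [H2,H5] ; pick H5
  + 73.0.0.0/12 (H1) depth=12
  Q 73.7.25.230: descend 0100100100000111 ; hops seen [H1,H5] ; pick H5
  Q 74.16.0.0: descend 0100101000010000 ; hops seen [H5] ; pick H5
  + 63.0.0.0/8 (H5) depth=8
  + 74.16.182.72/29 (H2) depth=29
  - 73.7.0.0/16 clear@16
  + 0.0.0.0/0 (H1) depth=0
  + 73.0.0.0/8 (H3) depth=8
  + 63.103.191.128/28 (H5) depth=28
  + 63.103.191.128/25 (H4) depth=25
  Q 63.103.191.128: descend 0011111101100111101111111000 ; hops seen [H1,H5,H4,H5] ; pick H5
  Q 63.13.112.101: descend 001111110 ; hops seen [H1,H5] ; pick H5
  + 199.31.0.0/16 (H3) depth=16
  + 63.103.191.134/32 (H1) depth=32
  + 63.103.0.0/16 (H5) depth=16
  Q 25.153.209.232: descend 00 ; hops seen [H1] ; pick H1
  + 72.0.0.0/6 (H5) depth=6

== LOOKUPS ==
["H2","H5","H5","H5","H5","H5","H1"]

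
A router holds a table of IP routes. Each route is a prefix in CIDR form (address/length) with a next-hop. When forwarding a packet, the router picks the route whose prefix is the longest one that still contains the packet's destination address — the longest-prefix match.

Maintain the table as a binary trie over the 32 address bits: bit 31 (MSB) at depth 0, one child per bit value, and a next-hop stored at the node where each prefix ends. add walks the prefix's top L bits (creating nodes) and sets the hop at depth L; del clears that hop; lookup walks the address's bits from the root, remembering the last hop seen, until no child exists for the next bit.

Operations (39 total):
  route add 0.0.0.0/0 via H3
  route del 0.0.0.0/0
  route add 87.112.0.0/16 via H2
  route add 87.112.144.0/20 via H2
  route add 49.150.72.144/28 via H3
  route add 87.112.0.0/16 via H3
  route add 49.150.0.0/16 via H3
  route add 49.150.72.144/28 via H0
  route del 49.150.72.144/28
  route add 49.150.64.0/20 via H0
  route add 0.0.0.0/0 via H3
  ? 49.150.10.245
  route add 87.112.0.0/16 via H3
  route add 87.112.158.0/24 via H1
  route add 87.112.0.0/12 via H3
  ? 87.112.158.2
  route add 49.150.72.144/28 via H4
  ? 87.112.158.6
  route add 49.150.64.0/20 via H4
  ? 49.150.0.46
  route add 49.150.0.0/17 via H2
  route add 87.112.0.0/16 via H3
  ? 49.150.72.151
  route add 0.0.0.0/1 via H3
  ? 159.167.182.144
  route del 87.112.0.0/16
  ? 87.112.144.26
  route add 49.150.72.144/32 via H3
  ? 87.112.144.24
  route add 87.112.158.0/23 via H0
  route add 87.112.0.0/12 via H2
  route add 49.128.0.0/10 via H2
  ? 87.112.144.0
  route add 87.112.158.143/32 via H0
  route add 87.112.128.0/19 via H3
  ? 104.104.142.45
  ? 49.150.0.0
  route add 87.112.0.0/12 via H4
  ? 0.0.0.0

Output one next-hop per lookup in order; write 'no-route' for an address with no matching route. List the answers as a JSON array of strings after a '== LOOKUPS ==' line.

Process each operation:
  + 0.0.0.0/0 (H3) depth=0
  - 0.0.0.0/0 clear@0
  + 87.112.0.0/16 (H2) depth=16
  + 87.112.144.0/20 (H2) depth=20
  + 49.150.72.144/28 (H3) depth=28
  + 87.112.0.0/16 (H3) depth=16
  + 49.150.0.0/16 (H3) depth=16
  + 49.150.72.144/28 (H0) depth=28
  - 49.150.72.144/28 clear@28
  + 49.150.64.0/20 (H0) depth=20
  + 0.0.0.0/0 (H3) depth=0
  ? 49.150.10.245  path d0:H3→d1:-→d2:-→d3:-→d4:-→d5:-→d6:-→d7:-→d8:-→d9:-→d10:-→d11:-→d12:-→d13:-→d14:-→d15:-→d16:H3→d17:-  best=H3
  + 87.112.0.0/16 (H3) depth=16
  + 87.112.158.0/24 (H1) depth=24
  + 87.112.0.0/12 (H3) depth=12
  ? 87.112.158.2  path d0:H3→d1:-→d2:-→d3:-→d4:-→d5:-→d6:-→d7:-→d8:-→d9:-→d10:-→d11:-→d12:H3→d13:-→d14:-→d15:-→d16:H3→d17:-→d18:-→d19:-→d20:H2→d21:-→d22:-→d23:-→d24:H1  best=H1
  + 49.150.72.144/28 (H4) depth=28
  ? 87.112.158.6  path d0:H3→d1:-→d2:-→d3:-→d4:-→d5:-→d6:-→d7:-→d8:-→d9:-→d10:-→d11:-→d12:H3→d13:-→d14:-→d15:-→d16:H3→d17:-→d18:-→d19:-→d20:H2→d21:-→d22:-→d23:-→d24:H1  best=H1
  + 49.150.64.0/20 (H4) depth=20
  ? 49.150.0.46  path d0:H3→d1:-→d2:-→d3:-→d4:-→d5:-→d6:-→d7:-→d8:-→d9:-→d10:-→d11:-→d12:-→d13:-→d14:-→d15:-→d16:H3→d17:-  best=H3
  + 49.150.0.0/17 (H2) depth=17
  + 87.112.0.0/16 (H3) depth=16
  ? 49.150.72.151  path d0:H3→d1:-→d2:-→d3:-→d4:-→d5:-→d6:-→d7:-→d8:-→d9:-→d10:-→d11:-→d12:-→d13:-→d14:-→d15:-→d16:H3→d17:H2→d18:-→d19:-→d20:H4→d21:-→d22:-→d23:-→d24:-→d25:-→d26:-→d27:-→d28:H4  best=H4
  + 0.0.0.0/1 (H3) depth=1
  ? 159.167.182.144  path d0:H3  best=H3
  - 87.112.0.0/16 clear@16
  ? 87.112.144.26  path d0:H3→d1:H3→d2:-→d3:-→d4:-→d5:-→d6:-→d7:-→d8:-→d9:-→d10:-→d11:-→d12:H3→d13:-→d14:-→d15:-→d16:-→d17:-→d18:-→d19:-→d20:H2  best=H2
  + 49.150.72.144/32 (H3) depth=32
  ? 87.112.144.24  path d0:H3→d1:H3→d2:-→d3:-→d4:-→d5:-→d6:-→d7:-→d8:-→d9:-→d10:-→d11:-→d12:H3→d13:-→d14:-→d15:-→d16:-→d17:-→d18:-→d19:-→d20:H2  best=H2
  + 87.112.158.0/23 (H0) depth=23
  + 87.112.0.0/12 (H2) depth=12
  + 49.128.0.0/10 (H2) depth=10
  ? 87.112.144.0  path d0:H3→d1:H3→d2:-→d3:-→d4:-→d5:-→d6:-→d7:-→d8:-→d9:-→d10:-→d11:-→d12:H2→d13:-→d14:-→d15:-→d16:-→d17:-→d18:-→d19:-→d20:H2  best=H2
  + 87.112.158.143/32 (H0) depth=32
  + 87.112.128.0/19 (H3) depth=19
  ? 104.104.142.45  path d0:H3→d1:H3→d2:-  best=H3
  ? 49.150.0.0  path d0:H3→d1:H3→d2:-→d3:-→d4:-→d5:-→d6:-→d7:-→d8:-→d9:-→d10:H2→d11:-→d12:-→d13:-→d14:-→d15:-→d16:H3→d17:H2  best=H2
  + 87.112.0.0/12 (H4) depth=12
  ? 0.0.0.0  path d0:H3→d1:H3→d2:-  best=H3

== LOOKUPS ==
["H3","H1","H1","H3","H4","H3","H2","H2","H2","H3","H2","H3"]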